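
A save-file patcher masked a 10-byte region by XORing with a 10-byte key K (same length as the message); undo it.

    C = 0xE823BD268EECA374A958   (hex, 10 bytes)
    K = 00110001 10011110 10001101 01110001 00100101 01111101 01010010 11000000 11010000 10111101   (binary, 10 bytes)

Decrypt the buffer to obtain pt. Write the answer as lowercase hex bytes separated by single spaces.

XOR is its own inverse, so applying the key byte-wise gives the result directly.
byte 0: e8 xor 31 = d9
byte 1: 23 xor 9e = bd
byte 2: bd xor 8d = 30
byte 3: 26 xor 71 = 57
byte 4: 8e xor 25 = ab
byte 5: ec xor 7d = 91
byte 6: a3 xor 52 = f1
byte 7: 74 xor c0 = b4
byte 8: a9 xor d0 = 79
byte 9: 58 xor bd = e5

d9 bd 30 57 ab 91 f1 b4 79 e5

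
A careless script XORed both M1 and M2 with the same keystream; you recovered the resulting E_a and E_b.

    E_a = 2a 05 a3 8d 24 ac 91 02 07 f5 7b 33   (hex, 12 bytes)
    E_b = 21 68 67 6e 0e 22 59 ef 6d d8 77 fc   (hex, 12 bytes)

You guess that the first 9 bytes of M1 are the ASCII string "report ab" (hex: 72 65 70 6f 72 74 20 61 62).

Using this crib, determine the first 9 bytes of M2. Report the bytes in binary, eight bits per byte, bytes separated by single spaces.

First, E_a ⊕ E_b = (M1 ⊕ K) ⊕ (M2 ⊕ K) = M1 ⊕ M2, so the key drops out. Then M2 = (M1 ⊕ M2) ⊕ M1 over the first 9 bytes.
byte 0: (2a XOR 21) XOR 72 = 0b XOR 72 = 79
byte 1: (05 XOR 68) XOR 65 = 6d XOR 65 = 08
byte 2: (a3 XOR 67) XOR 70 = c4 XOR 70 = b4
byte 3: (8d XOR 6e) XOR 6f = e3 XOR 6f = 8c
byte 4: (24 XOR 0e) XOR 72 = 2a XOR 72 = 58
byte 5: (ac XOR 22) XOR 74 = 8e XOR 74 = fa
byte 6: (91 XOR 59) XOR 20 = c8 XOR 20 = e8
byte 7: (02 XOR ef) XOR 61 = ed XOR 61 = 8c
byte 8: (07 XOR 6d) XOR 62 = 6a XOR 62 = 08

01111001 00001000 10110100 10001100 01011000 11111010 11101000 10001100 00001000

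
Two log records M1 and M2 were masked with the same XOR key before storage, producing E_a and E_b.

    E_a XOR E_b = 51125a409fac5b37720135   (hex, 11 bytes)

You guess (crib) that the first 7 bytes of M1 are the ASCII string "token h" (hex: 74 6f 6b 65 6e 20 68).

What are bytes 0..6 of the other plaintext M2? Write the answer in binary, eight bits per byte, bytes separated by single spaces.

00100101 01111101 00110001 00100101 11110001 10001100 00110011

Since E_a ⊕ E_b = M1 ⊕ M2, XORing with the guessed M1 bytes yields the corresponding M2 bytes: M2 = (E_a ⊕ E_b) ⊕ M1.
51 ⊕ 74 = 25
12 ⊕ 6f = 7d
5a ⊕ 6b = 31
40 ⊕ 65 = 25
9f ⊕ 6e = f1
ac ⊕ 20 = 8c
5b ⊕ 68 = 33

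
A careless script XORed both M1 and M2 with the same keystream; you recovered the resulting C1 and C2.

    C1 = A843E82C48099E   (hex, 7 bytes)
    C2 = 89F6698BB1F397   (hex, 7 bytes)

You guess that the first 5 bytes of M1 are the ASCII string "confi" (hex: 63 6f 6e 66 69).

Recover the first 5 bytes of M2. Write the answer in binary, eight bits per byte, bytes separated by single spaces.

01000010 11011010 11101111 11000001 10010000

First, C1 ⊕ C2 = (M1 ⊕ K) ⊕ (M2 ⊕ K) = M1 ⊕ M2, so the key drops out. Then M2 = (M1 ⊕ M2) ⊕ M1 over the first 5 bytes.
byte 0: (a8 XOR 89) XOR 63 = 21 XOR 63 = 42
byte 1: (43 XOR f6) XOR 6f = b5 XOR 6f = da
byte 2: (e8 XOR 69) XOR 6e = 81 XOR 6e = ef
byte 3: (2c XOR 8b) XOR 66 = a7 XOR 66 = c1
byte 4: (48 XOR b1) XOR 69 = f9 XOR 69 = 90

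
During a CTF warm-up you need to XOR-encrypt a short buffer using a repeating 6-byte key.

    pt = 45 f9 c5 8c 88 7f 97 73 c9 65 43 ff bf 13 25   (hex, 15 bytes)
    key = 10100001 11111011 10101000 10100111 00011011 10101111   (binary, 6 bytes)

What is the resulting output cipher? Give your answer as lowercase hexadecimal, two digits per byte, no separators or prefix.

The 6-byte key repeats, so the effective keystream is a1 fb a8 a7 1b af a1 fb a8 a7 1b af a1 fb a8.
byte 0:  69 xor 161 = 228
byte 1: 249 xor 251 =   2
byte 2: 197 xor 168 = 109
byte 3: 140 xor 167 =  43
byte 4: 136 xor  27 = 147
byte 5: 127 xor 175 = 208
byte 6: 151 xor 161 =  54
byte 7: 115 xor 251 = 136
byte 8: 201 xor 168 =  97
byte 9: 101 xor 167 = 194
byte 10:  67 xor  27 =  88
byte 11: 255 xor 175 =  80
byte 12: 191 xor 161 =  30
byte 13:  19 xor 251 = 232
byte 14:  37 xor 168 = 141

e4026d2b93d0368861c258501ee88d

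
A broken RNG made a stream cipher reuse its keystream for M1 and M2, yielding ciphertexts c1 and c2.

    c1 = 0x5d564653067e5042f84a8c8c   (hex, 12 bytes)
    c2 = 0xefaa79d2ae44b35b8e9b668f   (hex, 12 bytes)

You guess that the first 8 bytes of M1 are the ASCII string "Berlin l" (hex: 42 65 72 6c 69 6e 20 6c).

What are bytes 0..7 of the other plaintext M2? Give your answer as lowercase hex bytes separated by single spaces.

First, c1 ⊕ c2 = (M1 ⊕ K) ⊕ (M2 ⊕ K) = M1 ⊕ M2, so the key drops out. Then M2 = (M1 ⊕ M2) ⊕ M1 over the first 8 bytes.
byte 0: (5d ⊕ ef) ⊕ 42 = b2 ⊕ 42 = f0
byte 1: (56 ⊕ aa) ⊕ 65 = fc ⊕ 65 = 99
byte 2: (46 ⊕ 79) ⊕ 72 = 3f ⊕ 72 = 4d
byte 3: (53 ⊕ d2) ⊕ 6c = 81 ⊕ 6c = ed
byte 4: (06 ⊕ ae) ⊕ 69 = a8 ⊕ 69 = c1
byte 5: (7e ⊕ 44) ⊕ 6e = 3a ⊕ 6e = 54
byte 6: (50 ⊕ b3) ⊕ 20 = e3 ⊕ 20 = c3
byte 7: (42 ⊕ 5b) ⊕ 6c = 19 ⊕ 6c = 75

f0 99 4d ed c1 54 c3 75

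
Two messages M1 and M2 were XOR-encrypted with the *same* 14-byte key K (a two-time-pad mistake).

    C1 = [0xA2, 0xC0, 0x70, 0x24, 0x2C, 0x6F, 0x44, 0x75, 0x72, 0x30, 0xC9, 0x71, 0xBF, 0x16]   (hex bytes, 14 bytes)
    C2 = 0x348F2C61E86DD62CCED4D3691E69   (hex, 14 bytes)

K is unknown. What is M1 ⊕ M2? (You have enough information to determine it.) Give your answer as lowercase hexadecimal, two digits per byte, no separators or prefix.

964f5c45c4029259bce41a18a17f

C1 ⊕ C2 = (M1 ⊕ K) ⊕ (M2 ⊕ K) = M1 ⊕ M2 — the shared key cancels under XOR.
a2 XOR 34 = 96
c0 XOR 8f = 4f
70 XOR 2c = 5c
24 XOR 61 = 45
2c XOR e8 = c4
6f XOR 6d = 02
44 XOR d6 = 92
75 XOR 2c = 59
72 XOR ce = bc
30 XOR d4 = e4
c9 XOR d3 = 1a
71 XOR 69 = 18
bf XOR 1e = a1
16 XOR 69 = 7f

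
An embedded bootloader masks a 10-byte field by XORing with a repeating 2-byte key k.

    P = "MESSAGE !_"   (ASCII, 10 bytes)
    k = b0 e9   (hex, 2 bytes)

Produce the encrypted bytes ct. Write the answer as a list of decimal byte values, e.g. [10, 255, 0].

The 2-byte key repeats, so the effective keystream is b0 e9 b0 e9 b0 e9 b0 e9 b0 e9.
byte 0: 4d ⊕ b0 = fd
byte 1: 45 ⊕ e9 = ac
byte 2: 53 ⊕ b0 = e3
byte 3: 53 ⊕ e9 = ba
byte 4: 41 ⊕ b0 = f1
byte 5: 47 ⊕ e9 = ae
byte 6: 45 ⊕ b0 = f5
byte 7: 20 ⊕ e9 = c9
byte 8: 21 ⊕ b0 = 91
byte 9: 5f ⊕ e9 = b6

[253, 172, 227, 186, 241, 174, 245, 201, 145, 182]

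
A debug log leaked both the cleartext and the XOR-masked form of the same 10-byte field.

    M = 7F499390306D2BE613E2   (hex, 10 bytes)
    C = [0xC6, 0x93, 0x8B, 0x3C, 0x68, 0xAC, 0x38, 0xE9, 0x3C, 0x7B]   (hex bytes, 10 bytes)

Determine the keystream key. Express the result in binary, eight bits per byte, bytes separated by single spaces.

10111001 11011010 00011000 10101100 01011000 11000001 00010011 00001111 00101111 10011001

Since C = M ⊕ key, XORing both sides with M gives key = M ⊕ C.
byte 0: 01111111 ^ 11000110 = 10111001
byte 1: 01001001 ^ 10010011 = 11011010
byte 2: 10010011 ^ 10001011 = 00011000
byte 3: 10010000 ^ 00111100 = 10101100
byte 4: 00110000 ^ 01101000 = 01011000
byte 5: 01101101 ^ 10101100 = 11000001
byte 6: 00101011 ^ 00111000 = 00010011
byte 7: 11100110 ^ 11101001 = 00001111
byte 8: 00010011 ^ 00111100 = 00101111
byte 9: 11100010 ^ 01111011 = 10011001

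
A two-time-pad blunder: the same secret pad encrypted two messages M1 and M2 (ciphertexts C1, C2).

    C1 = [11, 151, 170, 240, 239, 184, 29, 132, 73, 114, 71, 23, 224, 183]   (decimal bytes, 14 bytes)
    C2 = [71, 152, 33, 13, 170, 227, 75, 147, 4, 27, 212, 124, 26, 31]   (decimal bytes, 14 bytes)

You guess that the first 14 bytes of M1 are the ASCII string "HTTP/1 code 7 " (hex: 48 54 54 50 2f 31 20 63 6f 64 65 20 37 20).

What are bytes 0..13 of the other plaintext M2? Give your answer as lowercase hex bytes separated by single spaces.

04 5b df ad 6a 6a 76 74 22 0d f6 4b cd 88

First, C1 ⊕ C2 = (M1 ⊕ K) ⊕ (M2 ⊕ K) = M1 ⊕ M2, so the key drops out. Then M2 = (M1 ⊕ M2) ⊕ M1 over the first 14 bytes.
byte 0: (0b ⊕ 47) ⊕ 48 = 4c ⊕ 48 = 04
byte 1: (97 ⊕ 98) ⊕ 54 = 0f ⊕ 54 = 5b
byte 2: (aa ⊕ 21) ⊕ 54 = 8b ⊕ 54 = df
byte 3: (f0 ⊕ 0d) ⊕ 50 = fd ⊕ 50 = ad
byte 4: (ef ⊕ aa) ⊕ 2f = 45 ⊕ 2f = 6a
byte 5: (b8 ⊕ e3) ⊕ 31 = 5b ⊕ 31 = 6a
byte 6: (1d ⊕ 4b) ⊕ 20 = 56 ⊕ 20 = 76
byte 7: (84 ⊕ 93) ⊕ 63 = 17 ⊕ 63 = 74
byte 8: (49 ⊕ 04) ⊕ 6f = 4d ⊕ 6f = 22
byte 9: (72 ⊕ 1b) ⊕ 64 = 69 ⊕ 64 = 0d
byte 10: (47 ⊕ d4) ⊕ 65 = 93 ⊕ 65 = f6
byte 11: (17 ⊕ 7c) ⊕ 20 = 6b ⊕ 20 = 4b
byte 12: (e0 ⊕ 1a) ⊕ 37 = fa ⊕ 37 = cd
byte 13: (b7 ⊕ 1f) ⊕ 20 = a8 ⊕ 20 = 88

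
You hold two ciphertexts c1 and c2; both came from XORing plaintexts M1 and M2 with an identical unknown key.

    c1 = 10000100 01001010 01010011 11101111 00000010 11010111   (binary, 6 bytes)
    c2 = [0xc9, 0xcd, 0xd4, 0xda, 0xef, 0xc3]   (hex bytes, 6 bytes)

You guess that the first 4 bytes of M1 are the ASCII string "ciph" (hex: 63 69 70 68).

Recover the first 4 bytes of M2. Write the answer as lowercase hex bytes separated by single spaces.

First, c1 ⊕ c2 = (M1 ⊕ K) ⊕ (M2 ⊕ K) = M1 ⊕ M2, so the key drops out. Then M2 = (M1 ⊕ M2) ⊕ M1 over the first 4 bytes.
byte 0: (84 ^ c9) ^ 63 = 4d ^ 63 = 2e
byte 1: (4a ^ cd) ^ 69 = 87 ^ 69 = ee
byte 2: (53 ^ d4) ^ 70 = 87 ^ 70 = f7
byte 3: (ef ^ da) ^ 68 = 35 ^ 68 = 5d

2e ee f7 5d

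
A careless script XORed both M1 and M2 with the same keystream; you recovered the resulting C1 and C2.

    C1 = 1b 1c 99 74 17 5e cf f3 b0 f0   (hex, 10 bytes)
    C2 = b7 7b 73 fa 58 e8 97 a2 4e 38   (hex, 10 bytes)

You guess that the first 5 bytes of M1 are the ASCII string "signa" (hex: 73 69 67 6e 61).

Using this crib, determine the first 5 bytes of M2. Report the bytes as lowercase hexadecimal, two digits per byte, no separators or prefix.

df0e8de02e

First, C1 ⊕ C2 = (M1 ⊕ K) ⊕ (M2 ⊕ K) = M1 ⊕ M2, so the key drops out. Then M2 = (M1 ⊕ M2) ⊕ M1 over the first 5 bytes.
byte 0: (1b XOR b7) XOR 73 = ac XOR 73 = df
byte 1: (1c XOR 7b) XOR 69 = 67 XOR 69 = 0e
byte 2: (99 XOR 73) XOR 67 = ea XOR 67 = 8d
byte 3: (74 XOR fa) XOR 6e = 8e XOR 6e = e0
byte 4: (17 XOR 58) XOR 61 = 4f XOR 61 = 2e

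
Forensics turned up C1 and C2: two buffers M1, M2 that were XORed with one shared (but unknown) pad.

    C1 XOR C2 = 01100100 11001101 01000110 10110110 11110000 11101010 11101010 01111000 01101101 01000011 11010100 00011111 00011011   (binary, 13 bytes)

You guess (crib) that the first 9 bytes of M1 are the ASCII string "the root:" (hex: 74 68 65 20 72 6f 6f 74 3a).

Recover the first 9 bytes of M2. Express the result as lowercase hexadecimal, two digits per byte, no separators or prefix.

Since C1 ⊕ C2 = M1 ⊕ M2, XORing with the guessed M1 bytes yields the corresponding M2 bytes: M2 = (C1 ⊕ C2) ⊕ M1.
byte 0: 64 xor 74 = 10
byte 1: cd xor 68 = a5
byte 2: 46 xor 65 = 23
byte 3: b6 xor 20 = 96
byte 4: f0 xor 72 = 82
byte 5: ea xor 6f = 85
byte 6: ea xor 6f = 85
byte 7: 78 xor 74 = 0c
byte 8: 6d xor 3a = 57

10a523968285850c57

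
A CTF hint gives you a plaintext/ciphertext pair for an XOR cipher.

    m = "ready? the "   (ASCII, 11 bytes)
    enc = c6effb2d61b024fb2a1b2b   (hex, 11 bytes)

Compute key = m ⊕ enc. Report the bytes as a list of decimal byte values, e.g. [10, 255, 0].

[180, 138, 154, 73, 24, 143, 4, 143, 66, 126, 11]

Since enc = m ⊕ key, XORing both sides with m gives key = m ⊕ enc.
01110010 ^ 11000110 = 10110100
01100101 ^ 11101111 = 10001010
01100001 ^ 11111011 = 10011010
01100100 ^ 00101101 = 01001001
01111001 ^ 01100001 = 00011000
00111111 ^ 10110000 = 10001111
00100000 ^ 00100100 = 00000100
01110100 ^ 11111011 = 10001111
01101000 ^ 00101010 = 01000010
01100101 ^ 00011011 = 01111110
00100000 ^ 00101011 = 00001011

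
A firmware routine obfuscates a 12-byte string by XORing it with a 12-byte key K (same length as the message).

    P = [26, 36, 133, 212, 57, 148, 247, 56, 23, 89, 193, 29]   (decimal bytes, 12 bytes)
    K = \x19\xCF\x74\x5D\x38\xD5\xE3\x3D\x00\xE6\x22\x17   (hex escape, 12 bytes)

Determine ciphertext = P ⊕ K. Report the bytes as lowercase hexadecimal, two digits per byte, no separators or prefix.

XOR is its own inverse, so applying the key byte-wise gives the result directly.
1a XOR 19 = 03
24 XOR cf = eb
85 XOR 74 = f1
d4 XOR 5d = 89
39 XOR 38 = 01
94 XOR d5 = 41
f7 XOR e3 = 14
38 XOR 3d = 05
17 XOR 00 = 17
59 XOR e6 = bf
c1 XOR 22 = e3
1d XOR 17 = 0a

03ebf1890141140517bfe30a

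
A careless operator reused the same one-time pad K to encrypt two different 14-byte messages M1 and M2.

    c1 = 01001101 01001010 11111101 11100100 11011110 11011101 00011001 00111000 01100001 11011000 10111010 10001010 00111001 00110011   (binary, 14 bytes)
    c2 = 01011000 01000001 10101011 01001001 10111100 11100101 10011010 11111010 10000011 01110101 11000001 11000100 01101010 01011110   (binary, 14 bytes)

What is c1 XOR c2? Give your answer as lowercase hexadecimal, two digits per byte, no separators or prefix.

150b56ad623883c2e2ad7b4e536d

c1 ⊕ c2 = (M1 ⊕ K) ⊕ (M2 ⊕ K) = M1 ⊕ M2 — the shared key cancels under XOR.
4d xor 58 = 15
4a xor 41 = 0b
fd xor ab = 56
e4 xor 49 = ad
de xor bc = 62
dd xor e5 = 38
19 xor 9a = 83
38 xor fa = c2
61 xor 83 = e2
d8 xor 75 = ad
ba xor c1 = 7b
8a xor c4 = 4e
39 xor 6a = 53
33 xor 5e = 6d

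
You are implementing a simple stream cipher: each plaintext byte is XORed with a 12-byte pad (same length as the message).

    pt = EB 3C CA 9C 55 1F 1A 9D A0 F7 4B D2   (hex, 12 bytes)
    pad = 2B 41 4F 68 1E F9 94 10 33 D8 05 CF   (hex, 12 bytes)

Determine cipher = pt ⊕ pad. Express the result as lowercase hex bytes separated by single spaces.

c0 7d 85 f4 4b e6 8e 8d 93 2f 4e 1d

eb XOR 2b = c0
3c XOR 41 = 7d
ca XOR 4f = 85
9c XOR 68 = f4
55 XOR 1e = 4b
1f XOR f9 = e6
1a XOR 94 = 8e
9d XOR 10 = 8d
a0 XOR 33 = 93
f7 XOR d8 = 2f
4b XOR 05 = 4e
d2 XOR cf = 1d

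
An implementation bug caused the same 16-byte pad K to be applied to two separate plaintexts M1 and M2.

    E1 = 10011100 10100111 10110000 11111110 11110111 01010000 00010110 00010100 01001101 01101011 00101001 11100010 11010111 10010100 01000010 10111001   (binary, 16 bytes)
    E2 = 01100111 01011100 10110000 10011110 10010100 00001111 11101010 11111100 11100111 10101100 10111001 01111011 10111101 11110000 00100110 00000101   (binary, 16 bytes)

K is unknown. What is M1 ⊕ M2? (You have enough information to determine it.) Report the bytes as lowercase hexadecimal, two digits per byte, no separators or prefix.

fbfb0060635ffce8aac790996a6464bc

E1 ⊕ E2 = (M1 ⊕ K) ⊕ (M2 ⊕ K) = M1 ⊕ M2 — the shared key cancels under XOR.
9c ^ 67 = fb
a7 ^ 5c = fb
b0 ^ b0 = 00
fe ^ 9e = 60
f7 ^ 94 = 63
50 ^ 0f = 5f
16 ^ ea = fc
14 ^ fc = e8
4d ^ e7 = aa
6b ^ ac = c7
29 ^ b9 = 90
e2 ^ 7b = 99
d7 ^ bd = 6a
94 ^ f0 = 64
42 ^ 26 = 64
b9 ^ 05 = bc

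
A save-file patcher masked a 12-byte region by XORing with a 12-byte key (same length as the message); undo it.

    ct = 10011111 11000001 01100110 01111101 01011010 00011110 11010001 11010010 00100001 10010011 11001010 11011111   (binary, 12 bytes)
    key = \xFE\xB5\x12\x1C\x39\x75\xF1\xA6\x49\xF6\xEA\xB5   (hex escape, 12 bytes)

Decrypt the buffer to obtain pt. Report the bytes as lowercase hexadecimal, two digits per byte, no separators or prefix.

XOR is its own inverse, so applying the key byte-wise gives the result directly.
byte 0: 9f xor fe = 61
byte 1: c1 xor b5 = 74
byte 2: 66 xor 12 = 74
byte 3: 7d xor 1c = 61
byte 4: 5a xor 39 = 63
byte 5: 1e xor 75 = 6b
byte 6: d1 xor f1 = 20
byte 7: d2 xor a6 = 74
byte 8: 21 xor 49 = 68
byte 9: 93 xor f6 = 65
byte 10: ca xor ea = 20
byte 11: df xor b5 = 6a

61747461636b20746865206a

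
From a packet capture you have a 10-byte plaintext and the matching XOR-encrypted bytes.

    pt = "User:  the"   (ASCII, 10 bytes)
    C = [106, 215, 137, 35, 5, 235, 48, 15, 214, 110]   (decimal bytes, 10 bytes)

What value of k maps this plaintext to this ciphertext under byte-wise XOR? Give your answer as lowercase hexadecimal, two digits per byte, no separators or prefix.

Since C = pt ⊕ k, XORing both sides with pt gives k = pt ⊕ C.
 85 ⊕ 106 =  63
115 ⊕ 215 = 164
101 ⊕ 137 = 236
114 ⊕  35 =  81
 58 ⊕   5 =  63
 32 ⊕ 235 = 203
 32 ⊕  48 =  16
116 ⊕  15 = 123
104 ⊕ 214 = 190
101 ⊕ 110 =  11

3fa4ec513fcb107bbe0b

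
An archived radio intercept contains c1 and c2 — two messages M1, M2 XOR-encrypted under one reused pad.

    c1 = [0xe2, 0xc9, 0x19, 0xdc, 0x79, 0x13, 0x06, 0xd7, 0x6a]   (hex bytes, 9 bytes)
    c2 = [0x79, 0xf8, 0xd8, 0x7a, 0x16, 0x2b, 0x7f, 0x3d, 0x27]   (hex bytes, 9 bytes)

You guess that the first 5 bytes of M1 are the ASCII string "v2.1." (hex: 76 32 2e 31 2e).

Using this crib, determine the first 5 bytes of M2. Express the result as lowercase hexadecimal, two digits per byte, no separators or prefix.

First, c1 ⊕ c2 = (M1 ⊕ K) ⊕ (M2 ⊕ K) = M1 ⊕ M2, so the key drops out. Then M2 = (M1 ⊕ M2) ⊕ M1 over the first 5 bytes.
byte 0: (e2 ^ 79) ^ 76 = 9b ^ 76 = ed
byte 1: (c9 ^ f8) ^ 32 = 31 ^ 32 = 03
byte 2: (19 ^ d8) ^ 2e = c1 ^ 2e = ef
byte 3: (dc ^ 7a) ^ 31 = a6 ^ 31 = 97
byte 4: (79 ^ 16) ^ 2e = 6f ^ 2e = 41

ed03ef9741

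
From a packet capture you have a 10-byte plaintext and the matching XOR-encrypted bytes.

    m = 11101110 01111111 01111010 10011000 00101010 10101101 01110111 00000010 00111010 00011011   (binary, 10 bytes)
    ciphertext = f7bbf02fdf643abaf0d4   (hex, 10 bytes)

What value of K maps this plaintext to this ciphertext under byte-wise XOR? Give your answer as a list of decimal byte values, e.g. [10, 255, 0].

Since ciphertext = m ⊕ K, XORing both sides with m gives K = m ⊕ ciphertext.
byte 0: 11101110 ⊕ 11110111 = 00011001
byte 1: 01111111 ⊕ 10111011 = 11000100
byte 2: 01111010 ⊕ 11110000 = 10001010
byte 3: 10011000 ⊕ 00101111 = 10110111
byte 4: 00101010 ⊕ 11011111 = 11110101
byte 5: 10101101 ⊕ 01100100 = 11001001
byte 6: 01110111 ⊕ 00111010 = 01001101
byte 7: 00000010 ⊕ 10111010 = 10111000
byte 8: 00111010 ⊕ 11110000 = 11001010
byte 9: 00011011 ⊕ 11010100 = 11001111

[25, 196, 138, 183, 245, 201, 77, 184, 202, 207]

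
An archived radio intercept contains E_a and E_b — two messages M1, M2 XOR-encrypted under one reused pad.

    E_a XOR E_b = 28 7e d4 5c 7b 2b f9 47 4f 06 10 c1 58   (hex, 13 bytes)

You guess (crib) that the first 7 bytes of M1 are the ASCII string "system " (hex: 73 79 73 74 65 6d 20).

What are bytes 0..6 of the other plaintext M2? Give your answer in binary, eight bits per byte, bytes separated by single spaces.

01011011 00000111 10100111 00101000 00011110 01000110 11011001

Since E_a ⊕ E_b = M1 ⊕ M2, XORing with the guessed M1 bytes yields the corresponding M2 bytes: M2 = (E_a ⊕ E_b) ⊕ M1.
byte 0:  40 xor 115 =  91
byte 1: 126 xor 121 =   7
byte 2: 212 xor 115 = 167
byte 3:  92 xor 116 =  40
byte 4: 123 xor 101 =  30
byte 5:  43 xor 109 =  70
byte 6: 249 xor  32 = 217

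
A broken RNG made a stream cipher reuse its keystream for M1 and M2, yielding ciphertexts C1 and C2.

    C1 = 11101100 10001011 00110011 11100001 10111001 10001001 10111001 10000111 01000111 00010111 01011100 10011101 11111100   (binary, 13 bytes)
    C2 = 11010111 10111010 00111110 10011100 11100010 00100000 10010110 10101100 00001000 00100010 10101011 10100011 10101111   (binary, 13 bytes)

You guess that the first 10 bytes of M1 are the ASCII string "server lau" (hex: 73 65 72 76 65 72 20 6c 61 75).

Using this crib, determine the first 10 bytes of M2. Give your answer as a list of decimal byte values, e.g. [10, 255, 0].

First, C1 ⊕ C2 = (M1 ⊕ K) ⊕ (M2 ⊕ K) = M1 ⊕ M2, so the key drops out. Then M2 = (M1 ⊕ M2) ⊕ M1 over the first 10 bytes.
byte 0: (ec ^ d7) ^ 73 = 3b ^ 73 = 48
byte 1: (8b ^ ba) ^ 65 = 31 ^ 65 = 54
byte 2: (33 ^ 3e) ^ 72 = 0d ^ 72 = 7f
byte 3: (e1 ^ 9c) ^ 76 = 7d ^ 76 = 0b
byte 4: (b9 ^ e2) ^ 65 = 5b ^ 65 = 3e
byte 5: (89 ^ 20) ^ 72 = a9 ^ 72 = db
byte 6: (b9 ^ 96) ^ 20 = 2f ^ 20 = 0f
byte 7: (87 ^ ac) ^ 6c = 2b ^ 6c = 47
byte 8: (47 ^ 08) ^ 61 = 4f ^ 61 = 2e
byte 9: (17 ^ 22) ^ 75 = 35 ^ 75 = 40

[72, 84, 127, 11, 62, 219, 15, 71, 46, 64]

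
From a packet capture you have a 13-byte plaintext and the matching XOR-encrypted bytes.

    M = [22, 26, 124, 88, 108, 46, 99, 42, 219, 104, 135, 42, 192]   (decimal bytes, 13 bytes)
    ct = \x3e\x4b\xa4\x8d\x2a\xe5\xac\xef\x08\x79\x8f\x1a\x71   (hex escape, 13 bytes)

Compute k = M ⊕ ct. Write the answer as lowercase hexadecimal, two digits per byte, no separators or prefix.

Since ct = M ⊕ k, XORing both sides with M gives k = M ⊕ ct.
 22 ⊕  62 =  40
 26 ⊕  75 =  81
124 ⊕ 164 = 216
 88 ⊕ 141 = 213
108 ⊕  42 =  70
 46 ⊕ 229 = 203
 99 ⊕ 172 = 207
 42 ⊕ 239 = 197
219 ⊕   8 = 211
104 ⊕ 121 =  17
135 ⊕ 143 =   8
 42 ⊕  26 =  48
192 ⊕ 113 = 177

2851d8d546cbcfc5d3110830b1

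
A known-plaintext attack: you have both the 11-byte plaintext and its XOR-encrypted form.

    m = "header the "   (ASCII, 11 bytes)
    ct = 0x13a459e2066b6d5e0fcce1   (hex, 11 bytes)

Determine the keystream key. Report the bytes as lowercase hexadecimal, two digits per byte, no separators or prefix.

Since ct = m ⊕ key, XORing both sides with m gives key = m ⊕ ct.
byte 0: 104 ^  19 = 123
byte 1: 101 ^ 164 = 193
byte 2:  97 ^  89 =  56
byte 3: 100 ^ 226 = 134
byte 4: 101 ^   6 =  99
byte 5: 114 ^ 107 =  25
byte 6:  32 ^ 109 =  77
byte 7: 116 ^  94 =  42
byte 8: 104 ^  15 = 103
byte 9: 101 ^ 204 = 169
byte 10:  32 ^ 225 = 193

7bc1388663194d2a67a9c1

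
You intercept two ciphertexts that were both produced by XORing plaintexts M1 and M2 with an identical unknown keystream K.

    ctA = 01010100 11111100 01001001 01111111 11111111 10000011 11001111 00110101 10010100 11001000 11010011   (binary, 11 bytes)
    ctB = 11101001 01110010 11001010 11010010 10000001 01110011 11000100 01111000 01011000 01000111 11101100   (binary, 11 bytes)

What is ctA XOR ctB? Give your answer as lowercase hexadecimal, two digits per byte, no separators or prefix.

bd8e83ad7ef00b4dcc8f3f

ctA ⊕ ctB = (M1 ⊕ K) ⊕ (M2 ⊕ K) = M1 ⊕ M2 — the shared key cancels under XOR.
54 XOR e9 = bd
fc XOR 72 = 8e
49 XOR ca = 83
7f XOR d2 = ad
ff XOR 81 = 7e
83 XOR 73 = f0
cf XOR c4 = 0b
35 XOR 78 = 4d
94 XOR 58 = cc
c8 XOR 47 = 8f
d3 XOR ec = 3f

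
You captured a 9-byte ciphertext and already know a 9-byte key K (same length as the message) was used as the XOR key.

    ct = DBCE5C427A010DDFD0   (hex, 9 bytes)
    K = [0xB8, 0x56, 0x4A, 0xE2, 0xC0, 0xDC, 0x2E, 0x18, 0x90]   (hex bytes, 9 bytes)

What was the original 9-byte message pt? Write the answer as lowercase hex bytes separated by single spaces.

XOR is its own inverse, so applying the key byte-wise gives the result directly.
219 ^ 184 =  99
206 ^  86 = 152
 92 ^  74 =  22
 66 ^ 226 = 160
122 ^ 192 = 186
  1 ^ 220 = 221
 13 ^  46 =  35
223 ^  24 = 199
208 ^ 144 =  64

63 98 16 a0 ba dd 23 c7 40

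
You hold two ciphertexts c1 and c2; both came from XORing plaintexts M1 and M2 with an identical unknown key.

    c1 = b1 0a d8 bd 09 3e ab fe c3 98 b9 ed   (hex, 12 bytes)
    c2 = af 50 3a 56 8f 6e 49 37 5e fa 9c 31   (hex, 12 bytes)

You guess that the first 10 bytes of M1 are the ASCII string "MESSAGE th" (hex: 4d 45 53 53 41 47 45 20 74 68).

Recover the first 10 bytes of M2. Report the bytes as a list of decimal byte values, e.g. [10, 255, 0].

First, c1 ⊕ c2 = (M1 ⊕ K) ⊕ (M2 ⊕ K) = M1 ⊕ M2, so the key drops out. Then M2 = (M1 ⊕ M2) ⊕ M1 over the first 10 bytes.
byte 0: (b1 xor af) xor 4d = 1e xor 4d = 53
byte 1: (0a xor 50) xor 45 = 5a xor 45 = 1f
byte 2: (d8 xor 3a) xor 53 = e2 xor 53 = b1
byte 3: (bd xor 56) xor 53 = eb xor 53 = b8
byte 4: (09 xor 8f) xor 41 = 86 xor 41 = c7
byte 5: (3e xor 6e) xor 47 = 50 xor 47 = 17
byte 6: (ab xor 49) xor 45 = e2 xor 45 = a7
byte 7: (fe xor 37) xor 20 = c9 xor 20 = e9
byte 8: (c3 xor 5e) xor 74 = 9d xor 74 = e9
byte 9: (98 xor fa) xor 68 = 62 xor 68 = 0a

[83, 31, 177, 184, 199, 23, 167, 233, 233, 10]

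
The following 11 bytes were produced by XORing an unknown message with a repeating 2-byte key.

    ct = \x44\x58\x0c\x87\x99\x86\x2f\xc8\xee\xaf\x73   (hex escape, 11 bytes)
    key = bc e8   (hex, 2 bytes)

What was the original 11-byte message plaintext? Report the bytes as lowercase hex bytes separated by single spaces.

The 2-byte key repeats, so the effective keystream is bc e8 bc e8 bc e8 bc e8 bc e8 bc.
byte 0: 44 xor bc = f8
byte 1: 58 xor e8 = b0
byte 2: 0c xor bc = b0
byte 3: 87 xor e8 = 6f
byte 4: 99 xor bc = 25
byte 5: 86 xor e8 = 6e
byte 6: 2f xor bc = 93
byte 7: c8 xor e8 = 20
byte 8: ee xor bc = 52
byte 9: af xor e8 = 47
byte 10: 73 xor bc = cf

f8 b0 b0 6f 25 6e 93 20 52 47 cf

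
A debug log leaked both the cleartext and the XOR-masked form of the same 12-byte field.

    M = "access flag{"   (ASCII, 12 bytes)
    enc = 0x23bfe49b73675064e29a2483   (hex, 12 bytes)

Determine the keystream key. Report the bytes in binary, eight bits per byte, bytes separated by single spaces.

Since enc = M ⊕ key, XORing both sides with M gives key = M ⊕ enc.
01100001 xor 00100011 = 01000010
01100011 xor 10111111 = 11011100
01100011 xor 11100100 = 10000111
01100101 xor 10011011 = 11111110
01110011 xor 01110011 = 00000000
01110011 xor 01100111 = 00010100
00100000 xor 01010000 = 01110000
01100110 xor 01100100 = 00000010
01101100 xor 11100010 = 10001110
01100001 xor 10011010 = 11111011
01100111 xor 00100100 = 01000011
01111011 xor 10000011 = 11111000

01000010 11011100 10000111 11111110 00000000 00010100 01110000 00000010 10001110 11111011 01000011 11111000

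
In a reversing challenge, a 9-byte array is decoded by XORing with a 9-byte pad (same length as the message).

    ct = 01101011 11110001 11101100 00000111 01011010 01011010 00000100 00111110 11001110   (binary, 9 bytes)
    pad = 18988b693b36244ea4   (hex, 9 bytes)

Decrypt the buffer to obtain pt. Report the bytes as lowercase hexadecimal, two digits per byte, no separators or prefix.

byte 0: 6b ^ 18 = 73
byte 1: f1 ^ 98 = 69
byte 2: ec ^ 8b = 67
byte 3: 07 ^ 69 = 6e
byte 4: 5a ^ 3b = 61
byte 5: 5a ^ 36 = 6c
byte 6: 04 ^ 24 = 20
byte 7: 3e ^ 4e = 70
byte 8: ce ^ a4 = 6a

7369676e616c20706a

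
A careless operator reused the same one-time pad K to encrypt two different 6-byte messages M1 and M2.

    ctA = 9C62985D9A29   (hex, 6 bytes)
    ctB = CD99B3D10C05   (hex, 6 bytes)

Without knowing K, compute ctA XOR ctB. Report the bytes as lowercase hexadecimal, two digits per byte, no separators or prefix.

51fb2b8c962c

ctA ⊕ ctB = (M1 ⊕ K) ⊕ (M2 ⊕ K) = M1 ⊕ M2 — the shared key cancels under XOR.
byte 0: 9c XOR cd = 51
byte 1: 62 XOR 99 = fb
byte 2: 98 XOR b3 = 2b
byte 3: 5d XOR d1 = 8c
byte 4: 9a XOR 0c = 96
byte 5: 29 XOR 05 = 2c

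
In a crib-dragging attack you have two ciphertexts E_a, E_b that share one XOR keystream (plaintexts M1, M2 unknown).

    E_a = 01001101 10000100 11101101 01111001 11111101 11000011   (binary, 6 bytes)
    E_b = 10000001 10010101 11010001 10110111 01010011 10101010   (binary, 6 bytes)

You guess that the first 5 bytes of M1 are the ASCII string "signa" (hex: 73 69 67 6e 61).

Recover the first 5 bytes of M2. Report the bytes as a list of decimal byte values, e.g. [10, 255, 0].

[191, 120, 91, 160, 207]

First, E_a ⊕ E_b = (M1 ⊕ K) ⊕ (M2 ⊕ K) = M1 ⊕ M2, so the key drops out. Then M2 = (M1 ⊕ M2) ⊕ M1 over the first 5 bytes.
byte 0: (4d ⊕ 81) ⊕ 73 = cc ⊕ 73 = bf
byte 1: (84 ⊕ 95) ⊕ 69 = 11 ⊕ 69 = 78
byte 2: (ed ⊕ d1) ⊕ 67 = 3c ⊕ 67 = 5b
byte 3: (79 ⊕ b7) ⊕ 6e = ce ⊕ 6e = a0
byte 4: (fd ⊕ 53) ⊕ 61 = ae ⊕ 61 = cf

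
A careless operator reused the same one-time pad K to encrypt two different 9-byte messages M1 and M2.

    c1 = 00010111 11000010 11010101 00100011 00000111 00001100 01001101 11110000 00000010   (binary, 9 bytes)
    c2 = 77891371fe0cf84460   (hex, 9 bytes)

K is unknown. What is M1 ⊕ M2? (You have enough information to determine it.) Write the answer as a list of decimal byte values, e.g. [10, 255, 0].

c1 ⊕ c2 = (M1 ⊕ K) ⊕ (M2 ⊕ K) = M1 ⊕ M2 — the shared key cancels under XOR.
 23 xor 119 =  96
194 xor 137 =  75
213 xor  19 = 198
 35 xor 113 =  82
  7 xor 254 = 249
 12 xor  12 =   0
 77 xor 248 = 181
240 xor  68 = 180
  2 xor  96 =  98

[96, 75, 198, 82, 249, 0, 181, 180, 98]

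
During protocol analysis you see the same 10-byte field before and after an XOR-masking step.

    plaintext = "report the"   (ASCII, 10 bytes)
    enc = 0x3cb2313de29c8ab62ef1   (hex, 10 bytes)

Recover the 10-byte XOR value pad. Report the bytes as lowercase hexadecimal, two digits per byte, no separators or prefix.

Since enc = plaintext ⊕ pad, XORing both sides with plaintext gives pad = plaintext ⊕ enc.
72 ^ 3c = 4e
65 ^ b2 = d7
70 ^ 31 = 41
6f ^ 3d = 52
72 ^ e2 = 90
74 ^ 9c = e8
20 ^ 8a = aa
74 ^ b6 = c2
68 ^ 2e = 46
65 ^ f1 = 94

4ed7415290e8aac24694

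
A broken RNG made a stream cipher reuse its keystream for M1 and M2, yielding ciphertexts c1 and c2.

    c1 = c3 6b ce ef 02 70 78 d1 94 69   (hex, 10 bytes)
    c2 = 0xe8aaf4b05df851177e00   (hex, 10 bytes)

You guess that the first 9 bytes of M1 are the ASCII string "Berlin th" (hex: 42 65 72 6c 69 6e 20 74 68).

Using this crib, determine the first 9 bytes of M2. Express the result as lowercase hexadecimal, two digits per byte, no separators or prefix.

First, c1 ⊕ c2 = (M1 ⊕ K) ⊕ (M2 ⊕ K) = M1 ⊕ M2, so the key drops out. Then M2 = (M1 ⊕ M2) ⊕ M1 over the first 9 bytes.
byte 0: (c3 xor e8) xor 42 = 2b xor 42 = 69
byte 1: (6b xor aa) xor 65 = c1 xor 65 = a4
byte 2: (ce xor f4) xor 72 = 3a xor 72 = 48
byte 3: (ef xor b0) xor 6c = 5f xor 6c = 33
byte 4: (02 xor 5d) xor 69 = 5f xor 69 = 36
byte 5: (70 xor f8) xor 6e = 88 xor 6e = e6
byte 6: (78 xor 51) xor 20 = 29 xor 20 = 09
byte 7: (d1 xor 17) xor 74 = c6 xor 74 = b2
byte 8: (94 xor 7e) xor 68 = ea xor 68 = 82

69a4483336e609b282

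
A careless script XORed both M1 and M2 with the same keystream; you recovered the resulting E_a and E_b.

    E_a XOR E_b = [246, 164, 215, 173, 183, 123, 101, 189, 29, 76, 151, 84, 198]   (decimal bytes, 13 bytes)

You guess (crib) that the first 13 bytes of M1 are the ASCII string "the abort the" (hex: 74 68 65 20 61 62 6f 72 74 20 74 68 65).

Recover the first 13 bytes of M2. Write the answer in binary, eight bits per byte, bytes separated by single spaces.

10000010 11001100 10110010 10001101 11010110 00011001 00001010 11001111 01101001 01101100 11100011 00111100 10100011

Since E_a ⊕ E_b = M1 ⊕ M2, XORing with the guessed M1 bytes yields the corresponding M2 bytes: M2 = (E_a ⊕ E_b) ⊕ M1.
byte 0: 11110110 XOR 01110100 = 10000010
byte 1: 10100100 XOR 01101000 = 11001100
byte 2: 11010111 XOR 01100101 = 10110010
byte 3: 10101101 XOR 00100000 = 10001101
byte 4: 10110111 XOR 01100001 = 11010110
byte 5: 01111011 XOR 01100010 = 00011001
byte 6: 01100101 XOR 01101111 = 00001010
byte 7: 10111101 XOR 01110010 = 11001111
byte 8: 00011101 XOR 01110100 = 01101001
byte 9: 01001100 XOR 00100000 = 01101100
byte 10: 10010111 XOR 01110100 = 11100011
byte 11: 01010100 XOR 01101000 = 00111100
byte 12: 11000110 XOR 01100101 = 10100011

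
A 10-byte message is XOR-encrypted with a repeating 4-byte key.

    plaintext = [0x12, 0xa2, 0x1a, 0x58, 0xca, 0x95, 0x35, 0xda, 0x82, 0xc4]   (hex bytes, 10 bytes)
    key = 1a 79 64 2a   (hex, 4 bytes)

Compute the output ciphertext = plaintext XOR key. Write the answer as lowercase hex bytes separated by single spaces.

08 db 7e 72 d0 ec 51 f0 98 bd

The 4-byte key repeats, so the effective keystream is 1a 79 64 2a 1a 79 64 2a 1a 79.
byte 0: 00010010 xor 00011010 = 00001000
byte 1: 10100010 xor 01111001 = 11011011
byte 2: 00011010 xor 01100100 = 01111110
byte 3: 01011000 xor 00101010 = 01110010
byte 4: 11001010 xor 00011010 = 11010000
byte 5: 10010101 xor 01111001 = 11101100
byte 6: 00110101 xor 01100100 = 01010001
byte 7: 11011010 xor 00101010 = 11110000
byte 8: 10000010 xor 00011010 = 10011000
byte 9: 11000100 xor 01111001 = 10111101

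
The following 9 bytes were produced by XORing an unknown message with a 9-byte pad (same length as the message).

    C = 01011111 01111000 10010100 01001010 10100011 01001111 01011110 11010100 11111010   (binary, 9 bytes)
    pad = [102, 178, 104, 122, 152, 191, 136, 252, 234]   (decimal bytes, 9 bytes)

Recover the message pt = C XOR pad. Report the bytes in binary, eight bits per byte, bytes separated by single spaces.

XOR is its own inverse, so applying the key byte-wise gives the result directly.
01011111 XOR 01100110 = 00111001
01111000 XOR 10110010 = 11001010
10010100 XOR 01101000 = 11111100
01001010 XOR 01111010 = 00110000
10100011 XOR 10011000 = 00111011
01001111 XOR 10111111 = 11110000
01011110 XOR 10001000 = 11010110
11010100 XOR 11111100 = 00101000
11111010 XOR 11101010 = 00010000

00111001 11001010 11111100 00110000 00111011 11110000 11010110 00101000 00010000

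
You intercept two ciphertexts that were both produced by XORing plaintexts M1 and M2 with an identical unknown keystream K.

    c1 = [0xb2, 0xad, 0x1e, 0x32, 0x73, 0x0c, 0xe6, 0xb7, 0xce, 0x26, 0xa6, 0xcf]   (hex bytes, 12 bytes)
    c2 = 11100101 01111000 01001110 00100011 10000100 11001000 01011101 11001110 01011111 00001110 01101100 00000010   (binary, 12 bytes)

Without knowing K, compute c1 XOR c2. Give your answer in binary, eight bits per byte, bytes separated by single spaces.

c1 ⊕ c2 = (M1 ⊕ K) ⊕ (M2 ⊕ K) = M1 ⊕ M2 — the shared key cancels under XOR.
b2 ^ e5 = 57
ad ^ 78 = d5
1e ^ 4e = 50
32 ^ 23 = 11
73 ^ 84 = f7
0c ^ c8 = c4
e6 ^ 5d = bb
b7 ^ ce = 79
ce ^ 5f = 91
26 ^ 0e = 28
a6 ^ 6c = ca
cf ^ 02 = cd

01010111 11010101 01010000 00010001 11110111 11000100 10111011 01111001 10010001 00101000 11001010 11001101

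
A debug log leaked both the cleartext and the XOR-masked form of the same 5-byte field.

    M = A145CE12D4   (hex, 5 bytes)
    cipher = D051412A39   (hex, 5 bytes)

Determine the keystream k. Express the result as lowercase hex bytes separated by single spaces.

71 14 8f 38 ed

Since cipher = M ⊕ k, XORing both sides with M gives k = M ⊕ cipher.
byte 0: a1 xor d0 = 71
byte 1: 45 xor 51 = 14
byte 2: ce xor 41 = 8f
byte 3: 12 xor 2a = 38
byte 4: d4 xor 39 = ed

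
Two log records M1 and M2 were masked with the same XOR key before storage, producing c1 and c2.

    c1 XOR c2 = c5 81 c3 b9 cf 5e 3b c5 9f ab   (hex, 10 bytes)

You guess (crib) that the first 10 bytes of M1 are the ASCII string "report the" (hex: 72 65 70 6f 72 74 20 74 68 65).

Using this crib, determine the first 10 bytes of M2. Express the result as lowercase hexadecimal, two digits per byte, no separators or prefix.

Since c1 ⊕ c2 = M1 ⊕ M2, XORing with the guessed M1 bytes yields the corresponding M2 bytes: M2 = (c1 ⊕ c2) ⊕ M1.
byte 0: 11000101 ^ 01110010 = 10110111
byte 1: 10000001 ^ 01100101 = 11100100
byte 2: 11000011 ^ 01110000 = 10110011
byte 3: 10111001 ^ 01101111 = 11010110
byte 4: 11001111 ^ 01110010 = 10111101
byte 5: 01011110 ^ 01110100 = 00101010
byte 6: 00111011 ^ 00100000 = 00011011
byte 7: 11000101 ^ 01110100 = 10110001
byte 8: 10011111 ^ 01101000 = 11110111
byte 9: 10101011 ^ 01100101 = 11001110

b7e4b3d6bd2a1bb1f7ce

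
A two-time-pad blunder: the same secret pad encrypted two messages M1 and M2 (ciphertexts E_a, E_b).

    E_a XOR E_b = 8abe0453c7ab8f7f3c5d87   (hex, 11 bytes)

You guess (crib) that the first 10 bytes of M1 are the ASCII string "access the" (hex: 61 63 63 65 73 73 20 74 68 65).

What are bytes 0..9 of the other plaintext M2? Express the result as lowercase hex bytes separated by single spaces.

Since E_a ⊕ E_b = M1 ⊕ M2, XORing with the guessed M1 bytes yields the corresponding M2 bytes: M2 = (E_a ⊕ E_b) ⊕ M1.
8a xor 61 = eb
be xor 63 = dd
04 xor 63 = 67
53 xor 65 = 36
c7 xor 73 = b4
ab xor 73 = d8
8f xor 20 = af
7f xor 74 = 0b
3c xor 68 = 54
5d xor 65 = 38

eb dd 67 36 b4 d8 af 0b 54 38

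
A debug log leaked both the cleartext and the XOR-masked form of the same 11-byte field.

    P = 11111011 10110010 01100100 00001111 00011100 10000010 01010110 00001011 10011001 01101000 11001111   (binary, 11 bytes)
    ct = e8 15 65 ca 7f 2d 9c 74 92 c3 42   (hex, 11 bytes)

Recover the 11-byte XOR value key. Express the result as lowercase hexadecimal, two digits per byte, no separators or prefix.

Since ct = P ⊕ key, XORing both sides with P gives key = P ⊕ ct.
fb ^ e8 = 13
b2 ^ 15 = a7
64 ^ 65 = 01
0f ^ ca = c5
1c ^ 7f = 63
82 ^ 2d = af
56 ^ 9c = ca
0b ^ 74 = 7f
99 ^ 92 = 0b
68 ^ c3 = ab
cf ^ 42 = 8d

13a701c563afca7f0bab8d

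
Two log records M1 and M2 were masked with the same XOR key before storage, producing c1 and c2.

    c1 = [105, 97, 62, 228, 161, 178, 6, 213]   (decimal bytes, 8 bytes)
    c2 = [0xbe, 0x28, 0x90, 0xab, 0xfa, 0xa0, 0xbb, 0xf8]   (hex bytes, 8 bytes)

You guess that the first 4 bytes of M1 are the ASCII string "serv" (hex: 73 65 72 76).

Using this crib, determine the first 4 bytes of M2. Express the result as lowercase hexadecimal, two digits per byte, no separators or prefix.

First, c1 ⊕ c2 = (M1 ⊕ K) ⊕ (M2 ⊕ K) = M1 ⊕ M2, so the key drops out. Then M2 = (M1 ⊕ M2) ⊕ M1 over the first 4 bytes.
byte 0: (69 ⊕ be) ⊕ 73 = d7 ⊕ 73 = a4
byte 1: (61 ⊕ 28) ⊕ 65 = 49 ⊕ 65 = 2c
byte 2: (3e ⊕ 90) ⊕ 72 = ae ⊕ 72 = dc
byte 3: (e4 ⊕ ab) ⊕ 76 = 4f ⊕ 76 = 39

a42cdc39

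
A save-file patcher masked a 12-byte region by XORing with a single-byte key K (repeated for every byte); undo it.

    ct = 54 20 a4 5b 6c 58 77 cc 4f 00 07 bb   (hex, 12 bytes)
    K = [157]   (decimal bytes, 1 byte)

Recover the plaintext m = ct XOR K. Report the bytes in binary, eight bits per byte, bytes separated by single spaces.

11001001 10111101 00111001 11000110 11110001 11000101 11101010 01010001 11010010 10011101 10011010 00100110

The 1-byte key repeats, so the effective keystream is 9d 9d 9d 9d 9d 9d 9d 9d 9d 9d 9d 9d.
byte 0:  84 ⊕ 157 = 201
byte 1:  32 ⊕ 157 = 189
byte 2: 164 ⊕ 157 =  57
byte 3:  91 ⊕ 157 = 198
byte 4: 108 ⊕ 157 = 241
byte 5:  88 ⊕ 157 = 197
byte 6: 119 ⊕ 157 = 234
byte 7: 204 ⊕ 157 =  81
byte 8:  79 ⊕ 157 = 210
byte 9:   0 ⊕ 157 = 157
byte 10:   7 ⊕ 157 = 154
byte 11: 187 ⊕ 157 =  38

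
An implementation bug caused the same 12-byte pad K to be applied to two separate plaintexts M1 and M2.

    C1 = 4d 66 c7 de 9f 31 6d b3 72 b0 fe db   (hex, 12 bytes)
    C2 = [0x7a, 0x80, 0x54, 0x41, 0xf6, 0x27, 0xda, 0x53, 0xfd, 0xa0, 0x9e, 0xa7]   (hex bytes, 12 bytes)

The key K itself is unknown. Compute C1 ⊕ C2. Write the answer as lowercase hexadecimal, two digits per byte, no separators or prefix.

C1 ⊕ C2 = (M1 ⊕ K) ⊕ (M2 ⊕ K) = M1 ⊕ M2 — the shared key cancels under XOR.
byte 0: 4d ⊕ 7a = 37
byte 1: 66 ⊕ 80 = e6
byte 2: c7 ⊕ 54 = 93
byte 3: de ⊕ 41 = 9f
byte 4: 9f ⊕ f6 = 69
byte 5: 31 ⊕ 27 = 16
byte 6: 6d ⊕ da = b7
byte 7: b3 ⊕ 53 = e0
byte 8: 72 ⊕ fd = 8f
byte 9: b0 ⊕ a0 = 10
byte 10: fe ⊕ 9e = 60
byte 11: db ⊕ a7 = 7c

37e6939f6916b7e08f10607c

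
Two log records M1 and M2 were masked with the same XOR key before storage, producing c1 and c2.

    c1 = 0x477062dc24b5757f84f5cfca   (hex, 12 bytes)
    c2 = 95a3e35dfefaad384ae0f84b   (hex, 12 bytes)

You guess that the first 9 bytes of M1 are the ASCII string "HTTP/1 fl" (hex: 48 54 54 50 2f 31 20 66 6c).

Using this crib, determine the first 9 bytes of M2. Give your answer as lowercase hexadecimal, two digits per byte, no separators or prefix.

9a87d5d1f57ef821a2

First, c1 ⊕ c2 = (M1 ⊕ K) ⊕ (M2 ⊕ K) = M1 ⊕ M2, so the key drops out. Then M2 = (M1 ⊕ M2) ⊕ M1 over the first 9 bytes.
byte 0: (47 XOR 95) XOR 48 = d2 XOR 48 = 9a
byte 1: (70 XOR a3) XOR 54 = d3 XOR 54 = 87
byte 2: (62 XOR e3) XOR 54 = 81 XOR 54 = d5
byte 3: (dc XOR 5d) XOR 50 = 81 XOR 50 = d1
byte 4: (24 XOR fe) XOR 2f = da XOR 2f = f5
byte 5: (b5 XOR fa) XOR 31 = 4f XOR 31 = 7e
byte 6: (75 XOR ad) XOR 20 = d8 XOR 20 = f8
byte 7: (7f XOR 38) XOR 66 = 47 XOR 66 = 21
byte 8: (84 XOR 4a) XOR 6c = ce XOR 6c = a2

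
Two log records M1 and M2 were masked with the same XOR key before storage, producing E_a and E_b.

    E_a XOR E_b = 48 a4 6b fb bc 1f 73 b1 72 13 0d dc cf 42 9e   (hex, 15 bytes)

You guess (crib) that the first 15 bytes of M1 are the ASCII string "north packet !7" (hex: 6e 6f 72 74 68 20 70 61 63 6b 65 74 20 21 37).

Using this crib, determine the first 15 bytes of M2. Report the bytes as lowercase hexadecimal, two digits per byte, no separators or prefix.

Since E_a ⊕ E_b = M1 ⊕ M2, XORing with the guessed M1 bytes yields the corresponding M2 bytes: M2 = (E_a ⊕ E_b) ⊕ M1.
01001000 XOR 01101110 = 00100110
10100100 XOR 01101111 = 11001011
01101011 XOR 01110010 = 00011001
11111011 XOR 01110100 = 10001111
10111100 XOR 01101000 = 11010100
00011111 XOR 00100000 = 00111111
01110011 XOR 01110000 = 00000011
10110001 XOR 01100001 = 11010000
01110010 XOR 01100011 = 00010001
00010011 XOR 01101011 = 01111000
00001101 XOR 01100101 = 01101000
11011100 XOR 01110100 = 10101000
11001111 XOR 00100000 = 11101111
01000010 XOR 00100001 = 01100011
10011110 XOR 00110111 = 10101001

26cb198fd43f03d0117868a8ef63a9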